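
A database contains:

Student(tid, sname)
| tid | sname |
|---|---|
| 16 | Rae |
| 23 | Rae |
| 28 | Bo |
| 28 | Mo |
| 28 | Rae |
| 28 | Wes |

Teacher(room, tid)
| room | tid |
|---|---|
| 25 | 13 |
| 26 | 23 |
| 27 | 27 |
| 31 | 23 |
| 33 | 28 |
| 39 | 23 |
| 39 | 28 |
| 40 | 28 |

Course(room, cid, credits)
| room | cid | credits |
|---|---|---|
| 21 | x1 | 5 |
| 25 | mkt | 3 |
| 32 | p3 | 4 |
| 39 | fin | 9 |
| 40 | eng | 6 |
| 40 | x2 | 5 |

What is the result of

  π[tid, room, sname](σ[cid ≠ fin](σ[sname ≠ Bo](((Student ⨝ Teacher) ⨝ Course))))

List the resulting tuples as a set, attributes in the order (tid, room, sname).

{(28, 40, Mo), (28, 40, Rae), (28, 40, Wes)}

Natural join on tid: {(23, Rae, 26), (23, Rae, 31), (23, Rae, 39), (28, Bo, 33), (28, Bo, 39), (28, Bo, 40), (28, Mo, 33), (28, Mo, 39), (28, Mo, 40), (28, Rae, 33), (28, Rae, 39), (28, Rae, 40), (28, Wes, 33), (28, Wes, 39), (28, Wes, 40)}
Natural join on room: {(23, Rae, 39, fin, 9), (28, Bo, 39, fin, 9), (28, Bo, 40, eng, 6), (28, Bo, 40, x2, 5), (28, Mo, 39, fin, 9), (28, Mo, 40, eng, 6), (28, Mo, 40, x2, 5), (28, Rae, 39, fin, 9), (28, Rae, 40, eng, 6), (28, Rae, 40, x2, 5), (28, Wes, 39, fin, 9), (28, Wes, 40, eng, 6), (28, Wes, 40, x2, 5)}
Filtering on sname ≠ Bo leaves {(23, Rae, 39, fin, 9), (28, Mo, 39, fin, 9), (28, Mo, 40, eng, 6), (28, Mo, 40, x2, 5), (28, Rae, 39, fin, 9), (28, Rae, 40, eng, 6), (28, Rae, 40, x2, 5), (28, Wes, 39, fin, 9), (28, Wes, 40, eng, 6), (28, Wes, 40, x2, 5)}.
Filtering on cid ≠ fin leaves {(28, Mo, 40, eng, 6), (28, Mo, 40, x2, 5), (28, Rae, 40, eng, 6), (28, Rae, 40, x2, 5), (28, Wes, 40, eng, 6), (28, Wes, 40, x2, 5)}.
Projecting to tid, room, sname (3 duplicate(s) eliminated): {(28, 40, Mo), (28, 40, Rae), (28, 40, Wes)}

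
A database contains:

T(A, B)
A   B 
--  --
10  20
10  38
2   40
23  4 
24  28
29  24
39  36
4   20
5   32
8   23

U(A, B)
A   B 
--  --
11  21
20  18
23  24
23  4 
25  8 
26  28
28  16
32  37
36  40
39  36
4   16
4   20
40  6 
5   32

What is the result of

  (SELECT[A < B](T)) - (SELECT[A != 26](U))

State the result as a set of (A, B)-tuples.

Selection A < B: {(10, 20), (10, 38), (2, 40), (24, 28), (4, 20), (5, 32), (8, 23)}
Selection A != 26: {(11, 21), (20, 18), (23, 24), (23, 4), (25, 8), (28, 16), (32, 37), (36, 40), (39, 36), (4, 16), (4, 20), (40, 6), (5, 32)}
Taking the difference: {(10, 20), (10, 38), (2, 40), (24, 28), (8, 23)}

{(10, 20), (10, 38), (2, 40), (24, 28), (8, 23)}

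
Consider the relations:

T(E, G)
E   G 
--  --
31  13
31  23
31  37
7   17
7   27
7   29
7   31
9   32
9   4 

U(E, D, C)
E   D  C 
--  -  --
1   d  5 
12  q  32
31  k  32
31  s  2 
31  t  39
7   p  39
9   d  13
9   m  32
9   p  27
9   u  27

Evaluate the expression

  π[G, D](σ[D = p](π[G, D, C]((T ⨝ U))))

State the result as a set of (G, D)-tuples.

Natural join on E: {(31, 13, k, 32), (31, 13, s, 2), (31, 13, t, 39), (31, 23, k, 32), (31, 23, s, 2), (31, 23, t, 39), (31, 37, k, 32), (31, 37, s, 2), (31, 37, t, 39), (7, 17, p, 39), (7, 27, p, 39), (7, 29, p, 39), (7, 31, p, 39), (9, 32, d, 13), (9, 32, m, 32), (9, 32, p, 27), (9, 32, u, 27), (9, 4, d, 13), (9, 4, m, 32), (9, 4, p, 27), (9, 4, u, 27)}
π_{G, D, C} gives {(13, k, 32), (13, s, 2), (13, t, 39), (17, p, 39), (23, k, 32), (23, s, 2), (23, t, 39), (27, p, 39), (29, p, 39), (31, p, 39), (32, d, 13), (32, m, 32), (32, p, 27), (32, u, 27), (37, k, 32), (37, s, 2), (37, t, 39), (4, d, 13), (4, m, 32), (4, p, 27), (4, u, 27)}.
Filtering on D = p leaves {(17, p, 39), (27, p, 39), (29, p, 39), (31, p, 39), (32, p, 27), (4, p, 27)}.
π_{G, D} gives {(17, p), (27, p), (29, p), (31, p), (32, p), (4, p)}.

{(17, p), (27, p), (29, p), (31, p), (32, p), (4, p)}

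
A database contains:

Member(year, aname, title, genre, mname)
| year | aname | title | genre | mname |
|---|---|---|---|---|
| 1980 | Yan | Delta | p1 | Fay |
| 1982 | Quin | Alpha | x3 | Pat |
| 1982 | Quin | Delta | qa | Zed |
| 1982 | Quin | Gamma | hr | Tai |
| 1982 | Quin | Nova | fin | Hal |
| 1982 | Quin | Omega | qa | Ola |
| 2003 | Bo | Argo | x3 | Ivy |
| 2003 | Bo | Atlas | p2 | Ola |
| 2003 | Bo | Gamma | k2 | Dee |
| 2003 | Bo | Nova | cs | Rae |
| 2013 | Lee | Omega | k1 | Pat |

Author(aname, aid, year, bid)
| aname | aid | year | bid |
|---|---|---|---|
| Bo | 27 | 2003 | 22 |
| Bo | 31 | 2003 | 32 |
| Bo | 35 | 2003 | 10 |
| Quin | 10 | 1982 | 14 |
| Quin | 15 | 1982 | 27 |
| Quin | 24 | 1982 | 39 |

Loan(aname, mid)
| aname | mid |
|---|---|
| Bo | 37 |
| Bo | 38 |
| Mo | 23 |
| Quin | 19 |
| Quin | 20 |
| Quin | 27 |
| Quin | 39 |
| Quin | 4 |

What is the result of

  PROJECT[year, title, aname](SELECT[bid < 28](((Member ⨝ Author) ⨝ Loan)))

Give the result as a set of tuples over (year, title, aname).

{(1982, Alpha, Quin), (1982, Delta, Quin), (1982, Gamma, Quin), (1982, Nova, Quin), (1982, Omega, Quin), (2003, Argo, Bo), (2003, Atlas, Bo), (2003, Gamma, Bo), (2003, Nova, Bo)}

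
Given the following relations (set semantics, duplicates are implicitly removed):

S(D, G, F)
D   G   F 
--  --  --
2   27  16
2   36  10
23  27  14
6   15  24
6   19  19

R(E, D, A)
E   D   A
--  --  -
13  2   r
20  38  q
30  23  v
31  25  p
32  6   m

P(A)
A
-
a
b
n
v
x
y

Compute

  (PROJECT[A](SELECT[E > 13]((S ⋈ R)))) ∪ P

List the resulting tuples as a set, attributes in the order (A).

{a, b, m, n, v, x, y}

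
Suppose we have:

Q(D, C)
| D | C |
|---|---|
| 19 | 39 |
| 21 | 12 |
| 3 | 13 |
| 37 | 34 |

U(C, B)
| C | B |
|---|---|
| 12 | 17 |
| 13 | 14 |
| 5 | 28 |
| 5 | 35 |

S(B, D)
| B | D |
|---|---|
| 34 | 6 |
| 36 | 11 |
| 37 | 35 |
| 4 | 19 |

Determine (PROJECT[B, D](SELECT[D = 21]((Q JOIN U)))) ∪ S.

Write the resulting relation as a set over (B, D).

Joining Q and U on C yields {(21, 12, 17), (3, 13, 14)}.
σ[D = 21]: keep tuples satisfying D = 21 → {(21, 12, 17)}
π_{B, D} gives {(17, 21)}.
Set union of the two operands is {(17, 21), (34, 6), (36, 11), (37, 35), (4, 19)}.

{(17, 21), (34, 6), (36, 11), (37, 35), (4, 19)}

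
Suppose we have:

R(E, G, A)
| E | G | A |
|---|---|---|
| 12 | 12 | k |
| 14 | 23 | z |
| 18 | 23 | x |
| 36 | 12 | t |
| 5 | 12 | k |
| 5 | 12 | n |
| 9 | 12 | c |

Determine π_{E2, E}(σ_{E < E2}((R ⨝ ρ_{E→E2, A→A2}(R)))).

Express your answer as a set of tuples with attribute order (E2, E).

{(12, 5), (12, 9), (18, 14), (36, 12), (36, 5), (36, 9), (9, 5)}

ρ[E→E2, A→A2]: schema becomes (E2, G, A2); tuples unchanged.
Natural join on G: {(12, 12, k, 12, k), (12, 12, k, 36, t), (12, 12, k, 5, k), (12, 12, k, 5, n), (12, 12, k, 9, c), (14, 23, z, 14, z), (14, 23, z, 18, x), (18, 23, x, 14, z), (18, 23, x, 18, x), (36, 12, t, 12, k), (36, 12, t, 36, t), (36, 12, t, 5, k), (36, 12, t, 5, n), (36, 12, t, 9, c), (5, 12, k, 12, k), (5, 12, k, 36, t), (5, 12, k, 5, k), (5, 12, k, 5, n), (5, 12, k, 9, c), (5, 12, n, 12, k), (5, 12, n, 36, t), (5, 12, n, 5, k), (5, 12, n, 5, n), (5, 12, n, 9, c), (9, 12, c, 12, k), (9, 12, c, 36, t), (9, 12, c, 5, k), (9, 12, c, 5, n), (9, 12, c, 9, c)}
Selection E < E2: {(12, 12, k, 36, t), (14, 23, z, 18, x), (5, 12, k, 12, k), (5, 12, k, 36, t), (5, 12, k, 9, c), (5, 12, n, 12, k), (5, 12, n, 36, t), (5, 12, n, 9, c), (9, 12, c, 12, k), (9, 12, c, 36, t)}
Keep only column(s) E2, E (3 duplicate(s) eliminated): {(12, 5), (12, 9), (18, 14), (36, 12), (36, 5), (36, 9), (9, 5)}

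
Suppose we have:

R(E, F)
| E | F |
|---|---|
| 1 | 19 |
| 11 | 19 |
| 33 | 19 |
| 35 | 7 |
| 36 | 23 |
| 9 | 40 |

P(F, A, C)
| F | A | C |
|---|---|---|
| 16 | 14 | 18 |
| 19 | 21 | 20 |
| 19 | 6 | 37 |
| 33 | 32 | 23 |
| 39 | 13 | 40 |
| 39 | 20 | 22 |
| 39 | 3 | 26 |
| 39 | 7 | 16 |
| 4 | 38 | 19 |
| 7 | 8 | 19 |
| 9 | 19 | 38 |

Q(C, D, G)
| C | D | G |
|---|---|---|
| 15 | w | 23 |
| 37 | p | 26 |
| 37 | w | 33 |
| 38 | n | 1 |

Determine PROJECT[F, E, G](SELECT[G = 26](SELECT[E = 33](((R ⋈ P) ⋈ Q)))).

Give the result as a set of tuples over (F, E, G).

Joining R and P on F yields {(1, 19, 21, 20), (1, 19, 6, 37), (11, 19, 21, 20), (11, 19, 6, 37), (33, 19, 21, 20), (33, 19, 6, 37), (35, 7, 8, 19)}.
Joining (R ⋈ P) and Q on C yields {(1, 19, 6, 37, p, 26), (1, 19, 6, 37, w, 33), (11, 19, 6, 37, p, 26), (11, 19, 6, 37, w, 33), (33, 19, 6, 37, p, 26), (33, 19, 6, 37, w, 33)}.
Apply σ_{E = 33}; surviving tuples: {(33, 19, 6, 37, p, 26), (33, 19, 6, 37, w, 33)}
Apply σ_{G = 26}; surviving tuples: {(33, 19, 6, 37, p, 26)}
π_{F, E, G} gives {(19, 33, 26)}.

{(19, 33, 26)}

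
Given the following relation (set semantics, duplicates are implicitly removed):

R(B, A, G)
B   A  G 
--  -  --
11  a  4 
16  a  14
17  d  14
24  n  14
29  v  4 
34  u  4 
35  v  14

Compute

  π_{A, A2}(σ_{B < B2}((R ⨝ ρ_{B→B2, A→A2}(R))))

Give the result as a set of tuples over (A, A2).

{(a, d), (a, n), (a, u), (a, v), (d, n), (d, v), (n, v), (v, u)}

ρ[B→B2, A→A2]: schema becomes (B2, A2, G); tuples unchanged.
Natural join on G: {(11, a, 4, 11, a), (11, a, 4, 29, v), (11, a, 4, 34, u), (16, a, 14, 16, a), (16, a, 14, 17, d), (16, a, 14, 24, n), (16, a, 14, 35, v), (17, d, 14, 16, a), (17, d, 14, 17, d), (17, d, 14, 24, n), (17, d, 14, 35, v), (24, n, 14, 16, a), (24, n, 14, 17, d), (24, n, 14, 24, n), (24, n, 14, 35, v), (29, v, 4, 11, a), (29, v, 4, 29, v), (29, v, 4, 34, u), (34, u, 4, 11, a), (34, u, 4, 29, v), (34, u, 4, 34, u), (35, v, 14, 16, a), (35, v, 14, 17, d), (35, v, 14, 24, n), (35, v, 14, 35, v)}
Apply σ_{B < B2}; surviving tuples: {(11, a, 4, 29, v), (11, a, 4, 34, u), (16, a, 14, 17, d), (16, a, 14, 24, n), (16, a, 14, 35, v), (17, d, 14, 24, n), (17, d, 14, 35, v), (24, n, 14, 35, v), (29, v, 4, 34, u)}
Keep only column(s) A, A2 (1 duplicate(s) eliminated): {(a, d), (a, n), (a, u), (a, v), (d, n), (d, v), (n, v), (v, u)}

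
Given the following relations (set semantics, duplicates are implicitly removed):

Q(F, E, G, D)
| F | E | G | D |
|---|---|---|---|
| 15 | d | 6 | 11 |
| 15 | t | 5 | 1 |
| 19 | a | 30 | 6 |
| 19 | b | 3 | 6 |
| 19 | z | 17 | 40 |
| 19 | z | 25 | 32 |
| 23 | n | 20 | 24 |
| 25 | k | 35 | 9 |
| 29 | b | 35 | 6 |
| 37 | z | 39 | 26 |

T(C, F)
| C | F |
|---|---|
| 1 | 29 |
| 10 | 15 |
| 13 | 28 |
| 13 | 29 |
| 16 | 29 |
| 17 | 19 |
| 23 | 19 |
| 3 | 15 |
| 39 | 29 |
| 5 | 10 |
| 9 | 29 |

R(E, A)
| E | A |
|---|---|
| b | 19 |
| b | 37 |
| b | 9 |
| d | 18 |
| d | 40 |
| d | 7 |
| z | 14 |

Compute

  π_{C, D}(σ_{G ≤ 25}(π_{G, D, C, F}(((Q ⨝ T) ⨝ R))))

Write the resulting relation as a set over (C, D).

Joining Q and T on F yields {(15, d, 6, 11, 10), (15, d, 6, 11, 3), (15, t, 5, 1, 10), (15, t, 5, 1, 3), (19, a, 30, 6, 17), (19, a, 30, 6, 23), (19, b, 3, 6, 17), (19, b, 3, 6, 23), (19, z, 17, 40, 17), (19, z, 17, 40, 23), (19, z, 25, 32, 17), (19, z, 25, 32, 23), (29, b, 35, 6, 1), (29, b, 35, 6, 13), (29, b, 35, 6, 16), (29, b, 35, 6, 39), (29, b, 35, 6, 9)}.
Joining (Q ⨝ T) and R on E yields {(15, d, 6, 11, 10, 18), (15, d, 6, 11, 10, 40), (15, d, 6, 11, 10, 7), (15, d, 6, 11, 3, 18), (15, d, 6, 11, 3, 40), (15, d, 6, 11, 3, 7), (19, b, 3, 6, 17, 19), (19, b, 3, 6, 17, 37), (19, b, 3, 6, 17, 9), (19, b, 3, 6, 23, 19), (19, b, 3, 6, 23, 37), (19, b, 3, 6, 23, 9), (19, z, 17, 40, 17, 14), (19, z, 17, 40, 23, 14), (19, z, 25, 32, 17, 14), (19, z, 25, 32, 23, 14), (29, b, 35, 6, 1, 19), (29, b, 35, 6, 1, 37), (29, b, 35, 6, 1, 9), (29, b, 35, 6, 13, 19), (29, b, 35, 6, 13, 37), (29, b, 35, 6, 13, 9), (29, b, 35, 6, 16, 19), (29, b, 35, 6, 16, 37), (29, b, 35, 6, 16, 9), (29, b, 35, 6, 39, 19), (29, b, 35, 6, 39, 37), (29, b, 35, 6, 39, 9), (29, b, 35, 6, 9, 19), (29, b, 35, 6, 9, 37), (29, b, 35, 6, 9, 9)}.
π[G, D, C, F]: project onto (G, D, C, F) (18 duplicate(s) eliminated) → {(17, 40, 17, 19), (17, 40, 23, 19), (25, 32, 17, 19), (25, 32, 23, 19), (3, 6, 17, 19), (3, 6, 23, 19), (35, 6, 1, 29), (35, 6, 13, 29), (35, 6, 16, 29), (35, 6, 39, 29), (35, 6, 9, 29), (6, 11, 10, 15), (6, 11, 3, 15)}
σ[G ≤ 25]: keep tuples satisfying G ≤ 25 → {(17, 40, 17, 19), (17, 40, 23, 19), (25, 32, 17, 19), (25, 32, 23, 19), (3, 6, 17, 19), (3, 6, 23, 19), (6, 11, 10, 15), (6, 11, 3, 15)}
π[C, D]: project onto (C, D) → {(10, 11), (17, 32), (17, 40), (17, 6), (23, 32), (23, 40), (23, 6), (3, 11)}

{(10, 11), (17, 32), (17, 40), (17, 6), (23, 32), (23, 40), (23, 6), (3, 11)}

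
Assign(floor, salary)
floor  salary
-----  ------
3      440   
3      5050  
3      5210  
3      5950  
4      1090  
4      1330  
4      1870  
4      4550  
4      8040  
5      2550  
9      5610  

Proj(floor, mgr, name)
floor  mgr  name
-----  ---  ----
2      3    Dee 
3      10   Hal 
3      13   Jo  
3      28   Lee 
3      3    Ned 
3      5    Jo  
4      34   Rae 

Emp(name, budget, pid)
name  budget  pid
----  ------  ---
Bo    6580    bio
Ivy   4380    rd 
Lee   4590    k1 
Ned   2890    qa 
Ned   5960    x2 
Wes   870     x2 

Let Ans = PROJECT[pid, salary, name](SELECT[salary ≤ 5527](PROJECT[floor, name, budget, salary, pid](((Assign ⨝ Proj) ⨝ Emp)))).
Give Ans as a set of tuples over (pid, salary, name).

{(k1, 440, Lee), (k1, 5050, Lee), (k1, 5210, Lee), (qa, 440, Ned), (qa, 5050, Ned), (qa, 5210, Ned), (x2, 440, Ned), (x2, 5050, Ned), (x2, 5210, Ned)}

Joining Assign and Proj on floor yields {(3, 440, 10, Hal), (3, 440, 13, Jo), (3, 440, 28, Lee), (3, 440, 3, Ned), (3, 440, 5, Jo), (3, 5050, 10, Hal), (3, 5050, 13, Jo), (3, 5050, 28, Lee), (3, 5050, 3, Ned), (3, 5050, 5, Jo), (3, 5210, 10, Hal), (3, 5210, 13, Jo), (3, 5210, 28, Lee), (3, 5210, 3, Ned), (3, 5210, 5, Jo), (3, 5950, 10, Hal), (3, 5950, 13, Jo), (3, 5950, 28, Lee), (3, 5950, 3, Ned), (3, 5950, 5, Jo), (4, 1090, 34, Rae), (4, 1330, 34, Rae), (4, 1870, 34, Rae), (4, 4550, 34, Rae), (4, 8040, 34, Rae)}.
Joining (Assign ⨝ Proj) and Emp on name yields {(3, 440, 28, Lee, 4590, k1), (3, 440, 3, Ned, 2890, qa), (3, 440, 3, Ned, 5960, x2), (3, 5050, 28, Lee, 4590, k1), (3, 5050, 3, Ned, 2890, qa), (3, 5050, 3, Ned, 5960, x2), (3, 5210, 28, Lee, 4590, k1), (3, 5210, 3, Ned, 2890, qa), (3, 5210, 3, Ned, 5960, x2), (3, 5950, 28, Lee, 4590, k1), (3, 5950, 3, Ned, 2890, qa), (3, 5950, 3, Ned, 5960, x2)}.
π_{floor, name, budget, salary, pid} gives {(3, Lee, 4590, 440, k1), (3, Lee, 4590, 5050, k1), (3, Lee, 4590, 5210, k1), (3, Lee, 4590, 5950, k1), (3, Ned, 2890, 440, qa), (3, Ned, 2890, 5050, qa), (3, Ned, 2890, 5210, qa), (3, Ned, 2890, 5950, qa), (3, Ned, 5960, 440, x2), (3, Ned, 5960, 5050, x2), (3, Ned, 5960, 5210, x2), (3, Ned, 5960, 5950, x2)}.
Apply σ_{salary ≤ 5527}; surviving tuples: {(3, Lee, 4590, 440, k1), (3, Lee, 4590, 5050, k1), (3, Lee, 4590, 5210, k1), (3, Ned, 2890, 440, qa), (3, Ned, 2890, 5050, qa), (3, Ned, 2890, 5210, qa), (3, Ned, 5960, 440, x2), (3, Ned, 5960, 5050, x2), (3, Ned, 5960, 5210, x2)}
π_{pid, salary, name} gives {(k1, 440, Lee), (k1, 5050, Lee), (k1, 5210, Lee), (qa, 440, Ned), (qa, 5050, Ned), (qa, 5210, Ned), (x2, 440, Ned), (x2, 5050, Ned), (x2, 5210, Ned)}.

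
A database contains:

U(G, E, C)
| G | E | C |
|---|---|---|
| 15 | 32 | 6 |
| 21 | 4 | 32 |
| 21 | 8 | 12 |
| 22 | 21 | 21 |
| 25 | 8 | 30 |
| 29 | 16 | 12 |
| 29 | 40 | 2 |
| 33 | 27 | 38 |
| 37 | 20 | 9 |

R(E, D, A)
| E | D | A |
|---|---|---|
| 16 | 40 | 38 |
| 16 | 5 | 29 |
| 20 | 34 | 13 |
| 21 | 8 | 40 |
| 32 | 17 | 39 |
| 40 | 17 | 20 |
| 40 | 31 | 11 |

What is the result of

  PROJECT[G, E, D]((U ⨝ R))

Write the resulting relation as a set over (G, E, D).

{(15, 32, 17), (22, 21, 8), (29, 16, 40), (29, 16, 5), (29, 40, 17), (29, 40, 31), (37, 20, 34)}

Natural join on E: {(15, 32, 6, 17, 39), (22, 21, 21, 8, 40), (29, 16, 12, 40, 38), (29, 16, 12, 5, 29), (29, 40, 2, 17, 20), (29, 40, 2, 31, 11), (37, 20, 9, 34, 13)}
π_{G, E, D} gives {(15, 32, 17), (22, 21, 8), (29, 16, 40), (29, 16, 5), (29, 40, 17), (29, 40, 31), (37, 20, 34)}.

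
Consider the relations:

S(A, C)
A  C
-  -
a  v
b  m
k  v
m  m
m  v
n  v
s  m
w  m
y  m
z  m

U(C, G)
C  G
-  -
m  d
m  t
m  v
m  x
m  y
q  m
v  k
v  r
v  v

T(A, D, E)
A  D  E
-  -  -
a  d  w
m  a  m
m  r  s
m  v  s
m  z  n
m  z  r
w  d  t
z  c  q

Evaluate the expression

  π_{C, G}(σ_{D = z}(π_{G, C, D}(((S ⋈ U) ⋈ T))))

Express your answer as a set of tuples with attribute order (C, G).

{(m, d), (m, t), (m, v), (m, x), (m, y), (v, k), (v, r), (v, v)}

Joining S and U on C yields {(a, v, k), (a, v, r), (a, v, v), (b, m, d), (b, m, t), (b, m, v), (b, m, x), (b, m, y), (k, v, k), (k, v, r), (k, v, v), (m, m, d), (m, m, t), (m, m, v), (m, m, x), (m, m, y), (m, v, k), (m, v, r), (m, v, v), (n, v, k), (n, v, r), (n, v, v), (s, m, d), (s, m, t), (s, m, v), (s, m, x), (s, m, y), (w, m, d), (w, m, t), (w, m, v), (w, m, x), (w, m, y), (y, m, d), (y, m, t), (y, m, v), (y, m, x), (y, m, y), (z, m, d), (z, m, t), (z, m, v), (z, m, x), (z, m, y)}.
Joining (S ⋈ U) and T on A yields {(a, v, k, d, w), (a, v, r, d, w), (a, v, v, d, w), (m, m, d, a, m), (m, m, d, r, s), (m, m, d, v, s), (m, m, d, z, n), (m, m, d, z, r), (m, m, t, a, m), (m, m, t, r, s), (m, m, t, v, s), (m, m, t, z, n), (m, m, t, z, r), (m, m, v, a, m), (m, m, v, r, s), (m, m, v, v, s), (m, m, v, z, n), (m, m, v, z, r), (m, m, x, a, m), (m, m, x, r, s), (m, m, x, v, s), (m, m, x, z, n), (m, m, x, z, r), (m, m, y, a, m), (m, m, y, r, s), (m, m, y, v, s), (m, m, y, z, n), (m, m, y, z, r), (m, v, k, a, m), (m, v, k, r, s), (m, v, k, v, s), (m, v, k, z, n), (m, v, k, z, r), (m, v, r, a, m), (m, v, r, r, s), (m, v, r, v, s), (m, v, r, z, n), (m, v, r, z, r), (m, v, v, a, m), (m, v, v, r, s), (m, v, v, v, s), (m, v, v, z, n), (m, v, v, z, r), (w, m, d, d, t), (w, m, t, d, t), (w, m, v, d, t), (w, m, x, d, t), (w, m, y, d, t), (z, m, d, c, q), (z, m, t, c, q), (z, m, v, c, q), (z, m, x, c, q), (z, m, y, c, q)}.
π[G, C, D]: project onto (G, C, D) (8 duplicate(s) eliminated) → {(d, m, a), (d, m, c), (d, m, d), (d, m, r), (d, m, v), (d, m, z), (k, v, a), (k, v, d), (k, v, r), (k, v, v), (k, v, z), (r, v, a), (r, v, d), (r, v, r), (r, v, v), (r, v, z), (t, m, a), (t, m, c), (t, m, d), (t, m, r), (t, m, v), (t, m, z), (v, m, a), (v, m, c), (v, m, d), (v, m, r), (v, m, v), (v, m, z), (v, v, a), (v, v, d), (v, v, r), (v, v, v), (v, v, z), (x, m, a), (x, m, c), (x, m, d), (x, m, r), (x, m, v), (x, m, z), (y, m, a), (y, m, c), (y, m, d), (y, m, r), (y, m, v), (y, m, z)}
Filtering on D = z leaves {(d, m, z), (k, v, z), (r, v, z), (t, m, z), (v, m, z), (v, v, z), (x, m, z), (y, m, z)}.
π[C, G]: project onto (C, G) → {(m, d), (m, t), (m, v), (m, x), (m, y), (v, k), (v, r), (v, v)}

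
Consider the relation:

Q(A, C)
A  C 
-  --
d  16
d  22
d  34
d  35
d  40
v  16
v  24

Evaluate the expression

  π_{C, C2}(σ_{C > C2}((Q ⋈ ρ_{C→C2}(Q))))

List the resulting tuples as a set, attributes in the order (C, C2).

{(22, 16), (24, 16), (34, 16), (34, 22), (35, 16), (35, 22), (35, 34), (40, 16), (40, 22), (40, 34), (40, 35)}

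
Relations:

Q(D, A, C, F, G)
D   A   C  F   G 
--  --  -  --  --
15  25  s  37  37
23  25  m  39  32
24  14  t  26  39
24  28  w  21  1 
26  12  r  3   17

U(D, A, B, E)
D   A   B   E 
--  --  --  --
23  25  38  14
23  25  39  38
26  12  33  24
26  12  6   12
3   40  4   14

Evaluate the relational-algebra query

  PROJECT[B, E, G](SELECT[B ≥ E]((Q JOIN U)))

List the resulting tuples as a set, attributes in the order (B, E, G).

{(33, 24, 17), (38, 14, 32), (39, 38, 32)}

Natural join on D, A: {(23, 25, m, 39, 32, 38, 14), (23, 25, m, 39, 32, 39, 38), (26, 12, r, 3, 17, 33, 24), (26, 12, r, 3, 17, 6, 12)}
Filtering on B ≥ E leaves {(23, 25, m, 39, 32, 38, 14), (23, 25, m, 39, 32, 39, 38), (26, 12, r, 3, 17, 33, 24)}.
π_{B, E, G} gives {(33, 24, 17), (38, 14, 32), (39, 38, 32)}.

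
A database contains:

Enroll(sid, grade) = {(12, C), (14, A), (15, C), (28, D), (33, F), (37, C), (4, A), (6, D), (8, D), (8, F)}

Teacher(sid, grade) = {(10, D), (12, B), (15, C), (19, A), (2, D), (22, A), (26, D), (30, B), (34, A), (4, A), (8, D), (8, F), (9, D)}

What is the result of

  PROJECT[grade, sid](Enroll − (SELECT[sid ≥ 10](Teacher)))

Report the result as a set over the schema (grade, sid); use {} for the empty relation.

{(A, 14), (A, 4), (C, 12), (C, 37), (D, 28), (D, 6), (D, 8), (F, 33), (F, 8)}

σ[sid ≥ 10]: keep tuples satisfying sid ≥ 10 → {(10, D), (12, B), (15, C), (19, A), (22, A), (26, D), (30, B), (34, A)}
Set difference of the two operands is {(12, C), (14, A), (28, D), (33, F), (37, C), (4, A), (6, D), (8, D), (8, F)}.
Keep only column(s) grade, sid: {(A, 14), (A, 4), (C, 12), (C, 37), (D, 28), (D, 6), (D, 8), (F, 33), (F, 8)}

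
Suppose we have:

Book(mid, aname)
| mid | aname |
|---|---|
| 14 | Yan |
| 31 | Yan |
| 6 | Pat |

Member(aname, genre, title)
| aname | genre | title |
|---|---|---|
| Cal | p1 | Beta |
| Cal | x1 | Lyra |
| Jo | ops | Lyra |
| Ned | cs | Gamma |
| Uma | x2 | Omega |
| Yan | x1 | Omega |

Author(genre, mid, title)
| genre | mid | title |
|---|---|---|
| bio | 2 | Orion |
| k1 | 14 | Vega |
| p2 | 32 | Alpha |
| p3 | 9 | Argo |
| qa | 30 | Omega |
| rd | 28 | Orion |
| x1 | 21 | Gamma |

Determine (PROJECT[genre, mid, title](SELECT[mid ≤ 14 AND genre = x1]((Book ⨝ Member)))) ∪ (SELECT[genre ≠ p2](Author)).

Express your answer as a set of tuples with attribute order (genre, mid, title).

{(bio, 2, Orion), (k1, 14, Vega), (p3, 9, Argo), (qa, 30, Omega), (rd, 28, Orion), (x1, 14, Omega), (x1, 21, Gamma)}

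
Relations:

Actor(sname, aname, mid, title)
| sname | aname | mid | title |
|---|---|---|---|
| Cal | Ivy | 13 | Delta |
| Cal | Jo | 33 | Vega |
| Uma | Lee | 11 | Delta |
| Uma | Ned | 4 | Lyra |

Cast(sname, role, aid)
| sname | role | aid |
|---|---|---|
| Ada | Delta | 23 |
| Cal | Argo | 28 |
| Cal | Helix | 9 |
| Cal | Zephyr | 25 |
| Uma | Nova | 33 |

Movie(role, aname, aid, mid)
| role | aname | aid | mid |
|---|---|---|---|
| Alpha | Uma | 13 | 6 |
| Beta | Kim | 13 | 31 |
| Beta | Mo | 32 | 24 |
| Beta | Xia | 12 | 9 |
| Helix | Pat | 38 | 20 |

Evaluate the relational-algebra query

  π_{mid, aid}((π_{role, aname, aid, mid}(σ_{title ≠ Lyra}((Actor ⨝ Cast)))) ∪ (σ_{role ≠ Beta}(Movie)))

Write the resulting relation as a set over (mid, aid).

{(11, 33), (13, 25), (13, 28), (13, 9), (20, 38), (33, 25), (33, 28), (33, 9), (6, 13)}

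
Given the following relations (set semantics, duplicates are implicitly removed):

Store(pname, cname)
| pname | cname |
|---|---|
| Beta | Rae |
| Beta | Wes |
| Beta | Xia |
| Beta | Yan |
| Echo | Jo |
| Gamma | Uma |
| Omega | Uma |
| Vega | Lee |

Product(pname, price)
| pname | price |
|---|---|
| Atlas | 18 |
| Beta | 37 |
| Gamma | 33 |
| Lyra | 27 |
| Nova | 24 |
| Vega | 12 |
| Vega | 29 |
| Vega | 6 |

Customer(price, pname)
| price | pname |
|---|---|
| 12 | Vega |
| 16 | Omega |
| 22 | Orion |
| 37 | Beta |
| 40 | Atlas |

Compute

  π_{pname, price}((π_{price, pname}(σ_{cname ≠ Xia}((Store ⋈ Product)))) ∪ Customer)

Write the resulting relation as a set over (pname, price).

{(Atlas, 40), (Beta, 37), (Gamma, 33), (Omega, 16), (Orion, 22), (Vega, 12), (Vega, 29), (Vega, 6)}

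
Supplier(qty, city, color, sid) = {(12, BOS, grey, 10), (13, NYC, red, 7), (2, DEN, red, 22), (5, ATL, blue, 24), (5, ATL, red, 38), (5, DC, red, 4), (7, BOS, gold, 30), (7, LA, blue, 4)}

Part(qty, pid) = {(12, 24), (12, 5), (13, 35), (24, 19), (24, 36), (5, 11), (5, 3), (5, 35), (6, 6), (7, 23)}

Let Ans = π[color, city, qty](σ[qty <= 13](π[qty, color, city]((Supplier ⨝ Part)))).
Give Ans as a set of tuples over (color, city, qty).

{(blue, ATL, 5), (blue, LA, 7), (gold, BOS, 7), (grey, BOS, 12), (red, ATL, 5), (red, DC, 5), (red, NYC, 13)}

Natural join on qty: {(12, BOS, grey, 10, 24), (12, BOS, grey, 10, 5), (13, NYC, red, 7, 35), (5, ATL, blue, 24, 11), (5, ATL, blue, 24, 3), (5, ATL, blue, 24, 35), (5, ATL, red, 38, 11), (5, ATL, red, 38, 3), (5, ATL, red, 38, 35), (5, DC, red, 4, 11), (5, DC, red, 4, 3), (5, DC, red, 4, 35), (7, BOS, gold, 30, 23), (7, LA, blue, 4, 23)}
π[qty, color, city]: project onto (qty, color, city) (7 duplicate(s) eliminated) → {(12, grey, BOS), (13, red, NYC), (5, blue, ATL), (5, red, ATL), (5, red, DC), (7, blue, LA), (7, gold, BOS)}
Apply σ_{qty <= 13}; surviving tuples: {(12, grey, BOS), (13, red, NYC), (5, blue, ATL), (5, red, ATL), (5, red, DC), (7, blue, LA), (7, gold, BOS)}
π[color, city, qty]: project onto (color, city, qty) → {(blue, ATL, 5), (blue, LA, 7), (gold, BOS, 7), (grey, BOS, 12), (red, ATL, 5), (red, DC, 5), (red, NYC, 13)}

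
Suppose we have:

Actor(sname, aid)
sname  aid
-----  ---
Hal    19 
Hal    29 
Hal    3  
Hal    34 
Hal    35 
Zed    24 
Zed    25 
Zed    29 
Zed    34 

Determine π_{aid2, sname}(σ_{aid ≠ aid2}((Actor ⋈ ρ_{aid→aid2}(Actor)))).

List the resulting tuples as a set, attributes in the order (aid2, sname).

ρ[aid→aid2]: schema becomes (sname, aid2); tuples unchanged.
Joining Actor and ρ_{aid→aid2}(Actor) on sname yields {(Hal, 19, 19), (Hal, 19, 29), (Hal, 19, 3), (Hal, 19, 34), (Hal, 19, 35), (Hal, 29, 19), (Hal, 29, 29), (Hal, 29, 3), (Hal, 29, 34), (Hal, 29, 35), (Hal, 3, 19), (Hal, 3, 29), (Hal, 3, 3), (Hal, 3, 34), (Hal, 3, 35), (Hal, 34, 19), (Hal, 34, 29), (Hal, 34, 3), (Hal, 34, 34), (Hal, 34, 35), (Hal, 35, 19), (Hal, 35, 29), (Hal, 35, 3), (Hal, 35, 34), (Hal, 35, 35), (Zed, 24, 24), (Zed, 24, 25), (Zed, 24, 29), (Zed, 24, 34), (Zed, 25, 24), (Zed, 25, 25), (Zed, 25, 29), (Zed, 25, 34), (Zed, 29, 24), (Zed, 29, 25), (Zed, 29, 29), (Zed, 29, 34), (Zed, 34, 24), (Zed, 34, 25), (Zed, 34, 29), (Zed, 34, 34)}.
σ[aid ≠ aid2]: keep tuples satisfying aid ≠ aid2 → {(Hal, 19, 29), (Hal, 19, 3), (Hal, 19, 34), (Hal, 19, 35), (Hal, 29, 19), (Hal, 29, 3), (Hal, 29, 34), (Hal, 29, 35), (Hal, 3, 19), (Hal, 3, 29), (Hal, 3, 34), (Hal, 3, 35), (Hal, 34, 19), (Hal, 34, 29), (Hal, 34, 3), (Hal, 34, 35), (Hal, 35, 19), (Hal, 35, 29), (Hal, 35, 3), (Hal, 35, 34), (Zed, 24, 25), (Zed, 24, 29), (Zed, 24, 34), (Zed, 25, 24), (Zed, 25, 29), (Zed, 25, 34), (Zed, 29, 24), (Zed, 29, 25), (Zed, 29, 34), (Zed, 34, 24), (Zed, 34, 25), (Zed, 34, 29)}
π[aid2, sname]: project onto (aid2, sname) (23 duplicate(s) eliminated) → {(19, Hal), (24, Zed), (25, Zed), (29, Hal), (29, Zed), (3, Hal), (34, Hal), (34, Zed), (35, Hal)}

{(19, Hal), (24, Zed), (25, Zed), (29, Hal), (29, Zed), (3, Hal), (34, Hal), (34, Zed), (35, Hal)}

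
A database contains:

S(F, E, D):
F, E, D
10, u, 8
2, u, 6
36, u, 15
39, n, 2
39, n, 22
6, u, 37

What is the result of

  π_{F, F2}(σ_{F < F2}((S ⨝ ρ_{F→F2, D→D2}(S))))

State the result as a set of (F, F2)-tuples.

{(10, 36), (2, 10), (2, 36), (2, 6), (6, 10), (6, 36)}

ρ[F→F2, D→D2]: schema becomes (F2, E, D2); tuples unchanged.
Joining S and ρ_{F→F2, D→D2}(S) on E yields {(10, u, 8, 10, 8), (10, u, 8, 2, 6), (10, u, 8, 36, 15), (10, u, 8, 6, 37), (2, u, 6, 10, 8), (2, u, 6, 2, 6), (2, u, 6, 36, 15), (2, u, 6, 6, 37), (36, u, 15, 10, 8), (36, u, 15, 2, 6), (36, u, 15, 36, 15), (36, u, 15, 6, 37), (39, n, 2, 39, 2), (39, n, 2, 39, 22), (39, n, 22, 39, 2), (39, n, 22, 39, 22), (6, u, 37, 10, 8), (6, u, 37, 2, 6), (6, u, 37, 36, 15), (6, u, 37, 6, 37)}.
Filtering on F < F2 leaves {(10, u, 8, 36, 15), (2, u, 6, 10, 8), (2, u, 6, 36, 15), (2, u, 6, 6, 37), (6, u, 37, 10, 8), (6, u, 37, 36, 15)}.
π_{F, F2} gives {(10, 36), (2, 10), (2, 36), (2, 6), (6, 10), (6, 36)}.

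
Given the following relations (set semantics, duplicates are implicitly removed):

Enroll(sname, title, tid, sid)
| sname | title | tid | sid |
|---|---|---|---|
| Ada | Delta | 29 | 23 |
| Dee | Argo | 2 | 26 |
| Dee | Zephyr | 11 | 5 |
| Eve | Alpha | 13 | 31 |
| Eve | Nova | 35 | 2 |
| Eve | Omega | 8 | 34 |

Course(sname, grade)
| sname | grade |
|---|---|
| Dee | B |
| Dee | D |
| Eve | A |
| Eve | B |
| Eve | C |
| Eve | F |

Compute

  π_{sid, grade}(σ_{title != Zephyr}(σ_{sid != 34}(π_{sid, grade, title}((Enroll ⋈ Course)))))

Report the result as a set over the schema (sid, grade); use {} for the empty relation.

{(2, A), (2, B), (2, C), (2, F), (26, B), (26, D), (31, A), (31, B), (31, C), (31, F)}

Joining Enroll and Course on sname yields {(Dee, Argo, 2, 26, B), (Dee, Argo, 2, 26, D), (Dee, Zephyr, 11, 5, B), (Dee, Zephyr, 11, 5, D), (Eve, Alpha, 13, 31, A), (Eve, Alpha, 13, 31, B), (Eve, Alpha, 13, 31, C), (Eve, Alpha, 13, 31, F), (Eve, Nova, 35, 2, A), (Eve, Nova, 35, 2, B), (Eve, Nova, 35, 2, C), (Eve, Nova, 35, 2, F), (Eve, Omega, 8, 34, A), (Eve, Omega, 8, 34, B), (Eve, Omega, 8, 34, C), (Eve, Omega, 8, 34, F)}.
π_{sid, grade, title} gives {(2, A, Nova), (2, B, Nova), (2, C, Nova), (2, F, Nova), (26, B, Argo), (26, D, Argo), (31, A, Alpha), (31, B, Alpha), (31, C, Alpha), (31, F, Alpha), (34, A, Omega), (34, B, Omega), (34, C, Omega), (34, F, Omega), (5, B, Zephyr), (5, D, Zephyr)}.
Filtering on sid != 34 leaves {(2, A, Nova), (2, B, Nova), (2, C, Nova), (2, F, Nova), (26, B, Argo), (26, D, Argo), (31, A, Alpha), (31, B, Alpha), (31, C, Alpha), (31, F, Alpha), (5, B, Zephyr), (5, D, Zephyr)}.
Filtering on title != Zephyr leaves {(2, A, Nova), (2, B, Nova), (2, C, Nova), (2, F, Nova), (26, B, Argo), (26, D, Argo), (31, A, Alpha), (31, B, Alpha), (31, C, Alpha), (31, F, Alpha)}.
π_{sid, grade} gives {(2, A), (2, B), (2, C), (2, F), (26, B), (26, D), (31, A), (31, B), (31, C), (31, F)}.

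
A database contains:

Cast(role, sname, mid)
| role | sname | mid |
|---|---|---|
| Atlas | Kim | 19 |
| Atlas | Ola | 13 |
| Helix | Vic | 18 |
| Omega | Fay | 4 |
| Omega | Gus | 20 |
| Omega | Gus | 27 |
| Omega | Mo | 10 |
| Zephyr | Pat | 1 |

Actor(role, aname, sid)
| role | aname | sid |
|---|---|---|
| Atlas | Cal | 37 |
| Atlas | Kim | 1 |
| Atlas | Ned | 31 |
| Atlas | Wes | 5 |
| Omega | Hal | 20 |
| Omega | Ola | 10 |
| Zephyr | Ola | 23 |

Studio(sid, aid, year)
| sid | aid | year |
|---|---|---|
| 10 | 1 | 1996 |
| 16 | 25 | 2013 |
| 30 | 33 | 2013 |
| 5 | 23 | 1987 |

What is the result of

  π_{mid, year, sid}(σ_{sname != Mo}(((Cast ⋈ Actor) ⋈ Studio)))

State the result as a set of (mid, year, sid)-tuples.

Joining Cast and Actor on role yields {(Atlas, Kim, 19, Cal, 37), (Atlas, Kim, 19, Kim, 1), (Atlas, Kim, 19, Ned, 31), (Atlas, Kim, 19, Wes, 5), (Atlas, Ola, 13, Cal, 37), (Atlas, Ola, 13, Kim, 1), (Atlas, Ola, 13, Ned, 31), (Atlas, Ola, 13, Wes, 5), (Omega, Fay, 4, Hal, 20), (Omega, Fay, 4, Ola, 10), (Omega, Gus, 20, Hal, 20), (Omega, Gus, 20, Ola, 10), (Omega, Gus, 27, Hal, 20), (Omega, Gus, 27, Ola, 10), (Omega, Mo, 10, Hal, 20), (Omega, Mo, 10, Ola, 10), (Zephyr, Pat, 1, Ola, 23)}.
Joining (Cast ⋈ Actor) and Studio on sid yields {(Atlas, Kim, 19, Wes, 5, 23, 1987), (Atlas, Ola, 13, Wes, 5, 23, 1987), (Omega, Fay, 4, Ola, 10, 1, 1996), (Omega, Gus, 20, Ola, 10, 1, 1996), (Omega, Gus, 27, Ola, 10, 1, 1996), (Omega, Mo, 10, Ola, 10, 1, 1996)}.
σ[sname != Mo]: keep tuples satisfying sname != Mo → {(Atlas, Kim, 19, Wes, 5, 23, 1987), (Atlas, Ola, 13, Wes, 5, 23, 1987), (Omega, Fay, 4, Ola, 10, 1, 1996), (Omega, Gus, 20, Ola, 10, 1, 1996), (Omega, Gus, 27, Ola, 10, 1, 1996)}
π[mid, year, sid]: project onto (mid, year, sid) → {(13, 1987, 5), (19, 1987, 5), (20, 1996, 10), (27, 1996, 10), (4, 1996, 10)}

{(13, 1987, 5), (19, 1987, 5), (20, 1996, 10), (27, 1996, 10), (4, 1996, 10)}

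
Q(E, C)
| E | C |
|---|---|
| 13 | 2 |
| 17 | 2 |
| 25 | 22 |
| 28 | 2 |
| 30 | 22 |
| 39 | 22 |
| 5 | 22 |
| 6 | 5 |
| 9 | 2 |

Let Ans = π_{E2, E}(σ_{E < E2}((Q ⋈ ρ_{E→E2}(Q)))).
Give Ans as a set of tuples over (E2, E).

{(13, 9), (17, 13), (17, 9), (25, 5), (28, 13), (28, 17), (28, 9), (30, 25), (30, 5), (39, 25), (39, 30), (39, 5)}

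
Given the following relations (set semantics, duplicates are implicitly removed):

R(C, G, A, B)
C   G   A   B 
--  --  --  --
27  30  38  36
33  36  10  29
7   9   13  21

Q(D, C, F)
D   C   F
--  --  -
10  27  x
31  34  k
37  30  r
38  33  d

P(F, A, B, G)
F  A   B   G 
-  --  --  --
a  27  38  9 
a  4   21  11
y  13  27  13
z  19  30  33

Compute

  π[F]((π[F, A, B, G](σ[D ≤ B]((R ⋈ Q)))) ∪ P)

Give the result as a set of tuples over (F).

R ⋈ Q (natural join on C): {(27, 30, 38, 36, 10, x), (33, 36, 10, 29, 38, d)}
Filtering on D ≤ B leaves {(27, 30, 38, 36, 10, x)}.
π[F, A, B, G]: project onto (F, A, B, G) → {(x, 38, 36, 30)}
Set union of the two operands is {(a, 27, 38, 9), (a, 4, 21, 11), (x, 38, 36, 30), (y, 13, 27, 13), (z, 19, 30, 33)}.
π[F]: project onto (F) (1 duplicate(s) eliminated) → {a, x, y, z}

{a, x, y, z}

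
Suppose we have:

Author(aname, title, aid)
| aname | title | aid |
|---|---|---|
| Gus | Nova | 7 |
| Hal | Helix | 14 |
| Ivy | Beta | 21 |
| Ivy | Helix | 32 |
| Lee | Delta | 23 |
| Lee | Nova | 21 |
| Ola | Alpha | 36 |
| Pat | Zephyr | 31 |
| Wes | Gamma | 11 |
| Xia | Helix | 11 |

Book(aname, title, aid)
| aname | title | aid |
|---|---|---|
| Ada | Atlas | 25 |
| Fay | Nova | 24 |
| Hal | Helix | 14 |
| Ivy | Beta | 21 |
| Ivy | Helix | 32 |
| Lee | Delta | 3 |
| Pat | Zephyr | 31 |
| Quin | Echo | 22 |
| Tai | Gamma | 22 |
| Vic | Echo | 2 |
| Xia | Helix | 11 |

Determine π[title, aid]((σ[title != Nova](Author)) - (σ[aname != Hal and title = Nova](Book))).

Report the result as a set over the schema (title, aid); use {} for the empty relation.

Filtering on title != Nova leaves {(Hal, Helix, 14), (Ivy, Beta, 21), (Ivy, Helix, 32), (Lee, Delta, 23), (Ola, Alpha, 36), (Pat, Zephyr, 31), (Wes, Gamma, 11), (Xia, Helix, 11)}.
Filtering on aname != Hal and title = Nova leaves {(Fay, Nova, 24)}.
Difference: {(Hal, Helix, 14), (Ivy, Beta, 21), (Ivy, Helix, 32), (Lee, Delta, 23), (Ola, Alpha, 36), (Pat, Zephyr, 31), (Wes, Gamma, 11), (Xia, Helix, 11)} with {(Fay, Nova, 24)} → {(Hal, Helix, 14), (Ivy, Beta, 21), (Ivy, Helix, 32), (Lee, Delta, 23), (Ola, Alpha, 36), (Pat, Zephyr, 31), (Wes, Gamma, 11), (Xia, Helix, 11)}
Keep only column(s) title, aid: {(Alpha, 36), (Beta, 21), (Delta, 23), (Gamma, 11), (Helix, 11), (Helix, 14), (Helix, 32), (Zephyr, 31)}

{(Alpha, 36), (Beta, 21), (Delta, 23), (Gamma, 11), (Helix, 11), (Helix, 14), (Helix, 32), (Zephyr, 31)}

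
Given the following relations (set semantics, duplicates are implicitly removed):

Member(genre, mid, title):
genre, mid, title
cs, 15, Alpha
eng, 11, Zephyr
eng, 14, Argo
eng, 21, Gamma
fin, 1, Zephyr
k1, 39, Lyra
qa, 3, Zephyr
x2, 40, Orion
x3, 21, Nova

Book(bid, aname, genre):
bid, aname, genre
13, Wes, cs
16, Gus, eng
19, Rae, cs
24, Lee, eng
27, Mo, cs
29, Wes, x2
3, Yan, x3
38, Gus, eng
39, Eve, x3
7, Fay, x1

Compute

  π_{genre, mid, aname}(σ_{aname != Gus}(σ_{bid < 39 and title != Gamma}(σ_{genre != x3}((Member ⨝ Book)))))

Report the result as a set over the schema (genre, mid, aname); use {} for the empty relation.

{(cs, 15, Mo), (cs, 15, Rae), (cs, 15, Wes), (eng, 11, Lee), (eng, 14, Lee), (x2, 40, Wes)}

Natural join on genre: {(cs, 15, Alpha, 13, Wes), (cs, 15, Alpha, 19, Rae), (cs, 15, Alpha, 27, Mo), (eng, 11, Zephyr, 16, Gus), (eng, 11, Zephyr, 24, Lee), (eng, 11, Zephyr, 38, Gus), (eng, 14, Argo, 16, Gus), (eng, 14, Argo, 24, Lee), (eng, 14, Argo, 38, Gus), (eng, 21, Gamma, 16, Gus), (eng, 21, Gamma, 24, Lee), (eng, 21, Gamma, 38, Gus), (x2, 40, Orion, 29, Wes), (x3, 21, Nova, 3, Yan), (x3, 21, Nova, 39, Eve)}
Filtering on genre != x3 leaves {(cs, 15, Alpha, 13, Wes), (cs, 15, Alpha, 19, Rae), (cs, 15, Alpha, 27, Mo), (eng, 11, Zephyr, 16, Gus), (eng, 11, Zephyr, 24, Lee), (eng, 11, Zephyr, 38, Gus), (eng, 14, Argo, 16, Gus), (eng, 14, Argo, 24, Lee), (eng, 14, Argo, 38, Gus), (eng, 21, Gamma, 16, Gus), (eng, 21, Gamma, 24, Lee), (eng, 21, Gamma, 38, Gus), (x2, 40, Orion, 29, Wes)}.
Filtering on bid < 39 and title != Gamma leaves {(cs, 15, Alpha, 13, Wes), (cs, 15, Alpha, 19, Rae), (cs, 15, Alpha, 27, Mo), (eng, 11, Zephyr, 16, Gus), (eng, 11, Zephyr, 24, Lee), (eng, 11, Zephyr, 38, Gus), (eng, 14, Argo, 16, Gus), (eng, 14, Argo, 24, Lee), (eng, 14, Argo, 38, Gus), (x2, 40, Orion, 29, Wes)}.
Filtering on aname != Gus leaves {(cs, 15, Alpha, 13, Wes), (cs, 15, Alpha, 19, Rae), (cs, 15, Alpha, 27, Mo), (eng, 11, Zephyr, 24, Lee), (eng, 14, Argo, 24, Lee), (x2, 40, Orion, 29, Wes)}.
Projecting to genre, mid, aname: {(cs, 15, Mo), (cs, 15, Rae), (cs, 15, Wes), (eng, 11, Lee), (eng, 14, Lee), (x2, 40, Wes)}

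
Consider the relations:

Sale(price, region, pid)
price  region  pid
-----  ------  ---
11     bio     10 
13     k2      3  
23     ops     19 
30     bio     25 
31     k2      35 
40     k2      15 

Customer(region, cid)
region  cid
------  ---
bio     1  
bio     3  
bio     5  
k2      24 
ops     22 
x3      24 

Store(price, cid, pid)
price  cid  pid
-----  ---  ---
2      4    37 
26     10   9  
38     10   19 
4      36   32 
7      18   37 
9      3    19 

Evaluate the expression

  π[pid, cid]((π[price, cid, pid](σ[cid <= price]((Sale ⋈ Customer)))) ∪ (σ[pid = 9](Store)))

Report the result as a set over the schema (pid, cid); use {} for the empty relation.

{(10, 1), (10, 3), (10, 5), (15, 24), (19, 22), (25, 1), (25, 3), (25, 5), (35, 24), (9, 10)}

Sale ⋈ Customer (natural join on region): {(11, bio, 10, 1), (11, bio, 10, 3), (11, bio, 10, 5), (13, k2, 3, 24), (23, ops, 19, 22), (30, bio, 25, 1), (30, bio, 25, 3), (30, bio, 25, 5), (31, k2, 35, 24), (40, k2, 15, 24)}
Apply σ_{cid <= price}; surviving tuples: {(11, bio, 10, 1), (11, bio, 10, 3), (11, bio, 10, 5), (23, ops, 19, 22), (30, bio, 25, 1), (30, bio, 25, 3), (30, bio, 25, 5), (31, k2, 35, 24), (40, k2, 15, 24)}
π[price, cid, pid]: project onto (price, cid, pid) → {(11, 1, 10), (11, 3, 10), (11, 5, 10), (23, 22, 19), (30, 1, 25), (30, 3, 25), (30, 5, 25), (31, 24, 35), (40, 24, 15)}
Apply σ_{pid = 9}; surviving tuples: {(26, 10, 9)}
Taking the union: {(11, 1, 10), (11, 3, 10), (11, 5, 10), (23, 22, 19), (26, 10, 9), (30, 1, 25), (30, 3, 25), (30, 5, 25), (31, 24, 35), (40, 24, 15)}
π[pid, cid]: project onto (pid, cid) → {(10, 1), (10, 3), (10, 5), (15, 24), (19, 22), (25, 1), (25, 3), (25, 5), (35, 24), (9, 10)}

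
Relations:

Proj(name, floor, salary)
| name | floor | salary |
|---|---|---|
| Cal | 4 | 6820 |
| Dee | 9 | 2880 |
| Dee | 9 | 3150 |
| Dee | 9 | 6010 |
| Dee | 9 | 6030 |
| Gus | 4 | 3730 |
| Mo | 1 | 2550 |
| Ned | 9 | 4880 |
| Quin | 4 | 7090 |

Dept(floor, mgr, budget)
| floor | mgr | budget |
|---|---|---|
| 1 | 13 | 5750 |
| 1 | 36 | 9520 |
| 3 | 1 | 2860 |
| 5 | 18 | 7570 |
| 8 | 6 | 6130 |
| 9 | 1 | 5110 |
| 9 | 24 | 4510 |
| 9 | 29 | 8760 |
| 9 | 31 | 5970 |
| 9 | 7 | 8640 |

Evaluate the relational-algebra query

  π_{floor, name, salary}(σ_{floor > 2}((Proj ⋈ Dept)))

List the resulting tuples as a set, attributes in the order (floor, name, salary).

{(9, Dee, 2880), (9, Dee, 3150), (9, Dee, 6010), (9, Dee, 6030), (9, Ned, 4880)}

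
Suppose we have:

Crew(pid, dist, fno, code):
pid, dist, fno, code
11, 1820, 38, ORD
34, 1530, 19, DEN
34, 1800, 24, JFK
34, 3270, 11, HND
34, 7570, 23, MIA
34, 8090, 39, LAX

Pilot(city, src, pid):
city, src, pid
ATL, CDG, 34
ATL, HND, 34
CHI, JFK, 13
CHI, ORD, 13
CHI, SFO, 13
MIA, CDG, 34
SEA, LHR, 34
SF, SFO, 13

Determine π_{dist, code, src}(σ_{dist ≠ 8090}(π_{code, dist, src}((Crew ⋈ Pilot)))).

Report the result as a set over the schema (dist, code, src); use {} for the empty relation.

Joining Crew and Pilot on pid yields {(34, 1530, 19, DEN, ATL, CDG), (34, 1530, 19, DEN, ATL, HND), (34, 1530, 19, DEN, MIA, CDG), (34, 1530, 19, DEN, SEA, LHR), (34, 1800, 24, JFK, ATL, CDG), (34, 1800, 24, JFK, ATL, HND), (34, 1800, 24, JFK, MIA, CDG), (34, 1800, 24, JFK, SEA, LHR), (34, 3270, 11, HND, ATL, CDG), (34, 3270, 11, HND, ATL, HND), (34, 3270, 11, HND, MIA, CDG), (34, 3270, 11, HND, SEA, LHR), (34, 7570, 23, MIA, ATL, CDG), (34, 7570, 23, MIA, ATL, HND), (34, 7570, 23, MIA, MIA, CDG), (34, 7570, 23, MIA, SEA, LHR), (34, 8090, 39, LAX, ATL, CDG), (34, 8090, 39, LAX, ATL, HND), (34, 8090, 39, LAX, MIA, CDG), (34, 8090, 39, LAX, SEA, LHR)}.
Keep only column(s) code, dist, src (5 duplicate(s) eliminated): {(DEN, 1530, CDG), (DEN, 1530, HND), (DEN, 1530, LHR), (HND, 3270, CDG), (HND, 3270, HND), (HND, 3270, LHR), (JFK, 1800, CDG), (JFK, 1800, HND), (JFK, 1800, LHR), (LAX, 8090, CDG), (LAX, 8090, HND), (LAX, 8090, LHR), (MIA, 7570, CDG), (MIA, 7570, HND), (MIA, 7570, LHR)}
σ[dist ≠ 8090]: keep tuples satisfying dist ≠ 8090 → {(DEN, 1530, CDG), (DEN, 1530, HND), (DEN, 1530, LHR), (HND, 3270, CDG), (HND, 3270, HND), (HND, 3270, LHR), (JFK, 1800, CDG), (JFK, 1800, HND), (JFK, 1800, LHR), (MIA, 7570, CDG), (MIA, 7570, HND), (MIA, 7570, LHR)}
Keep only column(s) dist, code, src: {(1530, DEN, CDG), (1530, DEN, HND), (1530, DEN, LHR), (1800, JFK, CDG), (1800, JFK, HND), (1800, JFK, LHR), (3270, HND, CDG), (3270, HND, HND), (3270, HND, LHR), (7570, MIA, CDG), (7570, MIA, HND), (7570, MIA, LHR)}

{(1530, DEN, CDG), (1530, DEN, HND), (1530, DEN, LHR), (1800, JFK, CDG), (1800, JFK, HND), (1800, JFK, LHR), (3270, HND, CDG), (3270, HND, HND), (3270, HND, LHR), (7570, MIA, CDG), (7570, MIA, HND), (7570, MIA, LHR)}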